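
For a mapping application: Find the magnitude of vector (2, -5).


|u| = sqrt(2^2 + (-5)^2) = sqrt(29) = 5.3852

5.3852


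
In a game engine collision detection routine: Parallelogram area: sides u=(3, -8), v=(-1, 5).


|u x v| = |3*5 - (-8)*(-1)|
= |15 - 8| = 7

7


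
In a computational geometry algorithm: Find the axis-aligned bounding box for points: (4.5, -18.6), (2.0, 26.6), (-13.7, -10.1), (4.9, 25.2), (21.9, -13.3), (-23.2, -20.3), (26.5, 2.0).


x range: [-23.2, 26.5]
y range: [-20.3, 26.6]
Bounding box: (-23.2,-20.3) to (26.5,26.6)

(-23.2,-20.3) to (26.5,26.6)


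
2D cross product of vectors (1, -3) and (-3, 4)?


u x v = u_x*v_y - u_y*v_x = 1*4 - (-3)*(-3)
= 4 - 9 = -5

-5


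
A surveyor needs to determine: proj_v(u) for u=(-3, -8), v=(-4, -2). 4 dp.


u.v = 28, |v| = sqrt(20) = 4.4721
Scalar projection = u.v / |v| = 28 / sqrt(20) = 6.261

6.261


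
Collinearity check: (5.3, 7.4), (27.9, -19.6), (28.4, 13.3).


Cross product: (27.9-5.3)*(13.3-7.4) - ((-19.6)-7.4)*(28.4-5.3)
= 757.04

No, not collinear


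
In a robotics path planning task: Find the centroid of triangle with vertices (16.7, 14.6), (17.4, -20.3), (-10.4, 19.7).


Centroid = ((x_A+x_B+x_C)/3, (y_A+y_B+y_C)/3)
= ((16.7+17.4+(-10.4))/3, (14.6+(-20.3)+19.7)/3)
= (7.9, 4.6667)

(7.9, 4.6667)


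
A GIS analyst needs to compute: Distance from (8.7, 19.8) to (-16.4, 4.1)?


dx=-25.1, dy=-15.7
d^2 = (-25.1)^2 + (-15.7)^2 = 876.5
d = sqrt(876.5) = 29.6057

29.6057


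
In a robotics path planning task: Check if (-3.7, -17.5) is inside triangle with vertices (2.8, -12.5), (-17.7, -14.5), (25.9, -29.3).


Cross products: AB x AP = 89.5, BC x BP = 76.4, CA x CP = 224.7
All same sign? yes

Yes, inside


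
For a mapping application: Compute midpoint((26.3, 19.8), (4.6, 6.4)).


M = ((26.3+4.6)/2, (19.8+6.4)/2)
= (15.45, 13.1)

(15.45, 13.1)


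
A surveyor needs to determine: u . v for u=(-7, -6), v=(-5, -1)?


u . v = u_x*v_x + u_y*v_y = (-7)*(-5) + (-6)*(-1)
= 35 + 6 = 41

41


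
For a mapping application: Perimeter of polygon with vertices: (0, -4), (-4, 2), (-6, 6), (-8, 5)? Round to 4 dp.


Sides: (0, -4)->(-4, 2): sqrt(52) = 7.211103, (-4, 2)->(-6, 6): sqrt(20) = 4.472136, (-6, 6)->(-8, 5): sqrt(5) = 2.236068, (-8, 5)->(0, -4): sqrt(145) = 12.041595
Sum = 25.960902
Perimeter = 25.9609

25.9609


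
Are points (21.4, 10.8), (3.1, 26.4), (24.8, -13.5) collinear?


Cross product: (3.1-21.4)*((-13.5)-10.8) - (26.4-10.8)*(24.8-21.4)
= 391.65

No, not collinear


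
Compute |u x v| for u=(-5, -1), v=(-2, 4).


|u x v| = |(-5)*4 - (-1)*(-2)|
= |(-20) - 2| = 22

22


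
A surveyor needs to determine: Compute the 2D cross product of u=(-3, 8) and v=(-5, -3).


u x v = u_x*v_y - u_y*v_x = (-3)*(-3) - 8*(-5)
= 9 - (-40) = 49

49


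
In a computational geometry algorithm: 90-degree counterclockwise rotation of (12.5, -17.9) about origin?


90° CCW: (x,y) -> (-y, x)
(12.5,-17.9) -> (17.9, 12.5)

(17.9, 12.5)


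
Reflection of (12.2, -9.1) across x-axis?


Reflection over x-axis: (x,y) -> (x,-y)
(12.2, -9.1) -> (12.2, 9.1)

(12.2, 9.1)


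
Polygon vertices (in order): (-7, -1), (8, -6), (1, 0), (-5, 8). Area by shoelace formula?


Shoelace sum: ((-7)*(-6) - 8*(-1)) + (8*0 - 1*(-6)) + (1*8 - (-5)*0) + ((-5)*(-1) - (-7)*8)
= 125
Area = |125|/2 = 62.5

62.5


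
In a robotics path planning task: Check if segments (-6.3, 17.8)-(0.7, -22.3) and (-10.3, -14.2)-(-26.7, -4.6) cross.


Cross products: d1=-563.2, d2=27.24, d3=-384.4, d4=-974.84
d1*d2 < 0 and d3*d4 < 0? no

No, they don't intersect


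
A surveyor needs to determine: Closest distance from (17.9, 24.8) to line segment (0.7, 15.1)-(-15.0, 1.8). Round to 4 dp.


Project P onto AB: t = 0 (clamped to [0,1])
Closest point on segment: (0.7, 15.1)
Distance: 19.7466

19.7466


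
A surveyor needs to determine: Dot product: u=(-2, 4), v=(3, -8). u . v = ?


u . v = u_x*v_x + u_y*v_y = (-2)*3 + 4*(-8)
= (-6) + (-32) = -38

-38


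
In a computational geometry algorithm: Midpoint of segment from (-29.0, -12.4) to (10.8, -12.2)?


M = (((-29)+10.8)/2, ((-12.4)+(-12.2))/2)
= (-9.1, -12.3)

(-9.1, -12.3)


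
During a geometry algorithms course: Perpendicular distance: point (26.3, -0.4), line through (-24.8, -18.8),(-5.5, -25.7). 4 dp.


|cross product| = 707.71
|line direction| = sqrt(420.1) = 20.4963
Distance = 707.71/sqrt(420.1) = 34.5286

34.5286


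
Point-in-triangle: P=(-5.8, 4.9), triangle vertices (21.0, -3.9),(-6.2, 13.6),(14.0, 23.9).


Cross products: AB x AP = 229.64, BC x BP = -179.86, CA x CP = -683.44
All same sign? no

No, outside


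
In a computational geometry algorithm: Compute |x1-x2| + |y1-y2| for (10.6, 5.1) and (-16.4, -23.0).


|10.6-(-16.4)| + |5.1-(-23)| = 27 + 28.1 = 55.1

55.1


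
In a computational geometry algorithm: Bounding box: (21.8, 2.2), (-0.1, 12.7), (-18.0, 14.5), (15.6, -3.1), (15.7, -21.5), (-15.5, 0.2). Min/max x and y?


x range: [-18, 21.8]
y range: [-21.5, 14.5]
Bounding box: (-18,-21.5) to (21.8,14.5)

(-18,-21.5) to (21.8,14.5)


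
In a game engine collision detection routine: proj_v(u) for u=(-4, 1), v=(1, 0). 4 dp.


u.v = -4, |v| = sqrt(1) = 1
Scalar projection = u.v / |v| = -4 / sqrt(1) = -4

-4


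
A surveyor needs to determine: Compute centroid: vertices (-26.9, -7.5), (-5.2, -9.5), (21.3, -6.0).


Centroid = ((x_A+x_B+x_C)/3, (y_A+y_B+y_C)/3)
= (((-26.9)+(-5.2)+21.3)/3, ((-7.5)+(-9.5)+(-6))/3)
= (-3.6, -7.6667)

(-3.6, -7.6667)


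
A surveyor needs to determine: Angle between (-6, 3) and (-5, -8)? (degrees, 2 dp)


u.v = 6, |u| = sqrt(45) = 6.7082, |v| = sqrt(89) = 9.434
cos(theta) = u.v/(|u||v|) = 6/sqrt(4005) = 0.094809
theta = acos(0.094809) = 84.56 degrees

84.56 degrees


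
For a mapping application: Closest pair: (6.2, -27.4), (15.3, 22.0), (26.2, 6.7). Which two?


d(P0,P1) = 50.2312, d(P0,P2) = 39.5324, d(P1,P2) = 18.7856
Closest: P1 and P2

Closest pair: (15.3, 22.0) and (26.2, 6.7), distance = 18.7856


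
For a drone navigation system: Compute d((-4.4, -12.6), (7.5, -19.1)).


dx=11.9, dy=-6.5
d^2 = 11.9^2 + (-6.5)^2 = 183.86
d = sqrt(183.86) = 13.5595

13.5595


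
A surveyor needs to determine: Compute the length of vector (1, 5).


|u| = sqrt(1^2 + 5^2) = sqrt(26) = 5.099

5.099


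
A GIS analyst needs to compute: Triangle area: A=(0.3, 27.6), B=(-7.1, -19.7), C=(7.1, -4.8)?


Area = |x_A(y_B-y_C) + x_B(y_C-y_A) + x_C(y_A-y_B)|/2
= |(-4.47) + 230.04 + 335.83|/2
= 561.4/2 = 280.7

280.7


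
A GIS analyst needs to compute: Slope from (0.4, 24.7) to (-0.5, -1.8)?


slope = (y2-y1)/(x2-x1) = ((-1.8)-24.7)/((-0.5)-0.4) = (-26.5)/(-0.9) = 29.4444

29.4444


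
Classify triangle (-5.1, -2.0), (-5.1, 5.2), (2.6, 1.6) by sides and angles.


Side lengths squared: AB^2=51.84, BC^2=72.25, CA^2=72.25
Sorted: [51.84, 72.25, 72.25]
By sides: Isosceles, By angles: Acute

Isosceles, Acute


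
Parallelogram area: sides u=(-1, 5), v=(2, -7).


|u x v| = |(-1)*(-7) - 5*2|
= |7 - 10| = 3

3


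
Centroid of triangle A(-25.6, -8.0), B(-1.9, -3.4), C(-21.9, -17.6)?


Centroid = ((x_A+x_B+x_C)/3, (y_A+y_B+y_C)/3)
= (((-25.6)+(-1.9)+(-21.9))/3, ((-8)+(-3.4)+(-17.6))/3)
= (-16.4667, -9.6667)

(-16.4667, -9.6667)


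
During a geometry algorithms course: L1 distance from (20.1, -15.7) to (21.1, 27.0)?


|20.1-21.1| + |(-15.7)-27| = 1 + 42.7 = 43.7

43.7


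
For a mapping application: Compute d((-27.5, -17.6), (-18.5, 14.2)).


dx=9, dy=31.8
d^2 = 9^2 + 31.8^2 = 1092.24
d = sqrt(1092.24) = 33.0491

33.0491


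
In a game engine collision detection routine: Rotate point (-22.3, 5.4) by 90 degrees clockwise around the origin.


90° CW: (x,y) -> (y, -x)
(-22.3,5.4) -> (5.4, 22.3)

(5.4, 22.3)


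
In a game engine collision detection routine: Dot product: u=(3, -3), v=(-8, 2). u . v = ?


u . v = u_x*v_x + u_y*v_y = 3*(-8) + (-3)*2
= (-24) + (-6) = -30

-30


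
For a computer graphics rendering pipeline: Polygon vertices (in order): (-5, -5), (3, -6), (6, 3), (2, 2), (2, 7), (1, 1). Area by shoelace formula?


Shoelace sum: ((-5)*(-6) - 3*(-5)) + (3*3 - 6*(-6)) + (6*2 - 2*3) + (2*7 - 2*2) + (2*1 - 1*7) + (1*(-5) - (-5)*1)
= 101
Area = |101|/2 = 50.5

50.5


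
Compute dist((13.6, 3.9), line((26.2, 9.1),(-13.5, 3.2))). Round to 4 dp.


|cross product| = 132.1
|line direction| = sqrt(1610.9) = 40.136
Distance = 132.1/sqrt(1610.9) = 3.2913

3.2913


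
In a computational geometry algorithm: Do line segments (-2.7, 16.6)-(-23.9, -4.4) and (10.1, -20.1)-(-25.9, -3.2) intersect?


Cross products: d1=-1104.88, d2=9.4, d3=1046.84, d4=-67.44
d1*d2 < 0 and d3*d4 < 0? yes

Yes, they intersect


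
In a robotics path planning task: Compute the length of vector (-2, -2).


|u| = sqrt((-2)^2 + (-2)^2) = sqrt(8) = 2.8284

2.8284


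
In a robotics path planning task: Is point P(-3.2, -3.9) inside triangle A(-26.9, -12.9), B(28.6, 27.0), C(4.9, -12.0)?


Cross products: AB x AP = -446.13, BC x BP = -507.87, CA x CP = -264.87
All same sign? yes

Yes, inside


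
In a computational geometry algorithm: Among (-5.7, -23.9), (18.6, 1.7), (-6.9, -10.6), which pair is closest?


d(P0,P1) = 35.2966, d(P0,P2) = 13.354, d(P1,P2) = 28.3115
Closest: P0 and P2

Closest pair: (-5.7, -23.9) and (-6.9, -10.6), distance = 13.354


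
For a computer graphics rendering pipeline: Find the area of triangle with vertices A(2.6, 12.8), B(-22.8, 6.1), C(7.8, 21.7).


Area = |x_A(y_B-y_C) + x_B(y_C-y_A) + x_C(y_A-y_B)|/2
= |(-40.56) + (-202.92) + 52.26|/2
= 191.22/2 = 95.61

95.61


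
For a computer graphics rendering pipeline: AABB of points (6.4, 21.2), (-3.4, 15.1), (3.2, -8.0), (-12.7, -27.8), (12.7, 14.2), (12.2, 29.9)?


x range: [-12.7, 12.7]
y range: [-27.8, 29.9]
Bounding box: (-12.7,-27.8) to (12.7,29.9)

(-12.7,-27.8) to (12.7,29.9)


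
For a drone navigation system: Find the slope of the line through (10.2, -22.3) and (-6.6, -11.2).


slope = (y2-y1)/(x2-x1) = ((-11.2)-(-22.3))/((-6.6)-10.2) = 11.1/(-16.8) = -0.6607

-0.6607


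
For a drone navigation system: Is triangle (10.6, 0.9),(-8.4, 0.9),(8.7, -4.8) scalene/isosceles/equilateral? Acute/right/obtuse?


Side lengths squared: AB^2=361, BC^2=324.9, CA^2=36.1
Sorted: [36.1, 324.9, 361]
By sides: Scalene, By angles: Right

Scalene, Right


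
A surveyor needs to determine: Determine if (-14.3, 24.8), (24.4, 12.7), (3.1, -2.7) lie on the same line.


Cross product: (24.4-(-14.3))*((-2.7)-24.8) - (12.7-24.8)*(3.1-(-14.3))
= -853.71

No, not collinear


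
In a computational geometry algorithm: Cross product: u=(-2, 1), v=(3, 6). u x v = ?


u x v = u_x*v_y - u_y*v_x = (-2)*6 - 1*3
= (-12) - 3 = -15

-15


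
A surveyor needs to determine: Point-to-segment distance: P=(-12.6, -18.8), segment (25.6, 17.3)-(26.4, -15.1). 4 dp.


Project P onto AB: t = 1 (clamped to [0,1])
Closest point on segment: (26.4, -15.1)
Distance: 39.1751

39.1751


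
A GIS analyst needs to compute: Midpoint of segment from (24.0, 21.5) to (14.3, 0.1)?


M = ((24+14.3)/2, (21.5+0.1)/2)
= (19.15, 10.8)

(19.15, 10.8)


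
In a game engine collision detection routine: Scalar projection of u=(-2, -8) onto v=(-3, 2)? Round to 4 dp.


u.v = -10, |v| = sqrt(13) = 3.6056
Scalar projection = u.v / |v| = -10 / sqrt(13) = -2.7735

-2.7735


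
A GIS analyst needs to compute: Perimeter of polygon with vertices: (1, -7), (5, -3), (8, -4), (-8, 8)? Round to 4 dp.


Sides: (1, -7)->(5, -3): sqrt(32) = 5.656854, (5, -3)->(8, -4): sqrt(10) = 3.162278, (8, -4)->(-8, 8): sqrt(400) = 20, (-8, 8)->(1, -7): sqrt(306) = 17.492856
Sum = 46.311988
Perimeter = 46.312

46.312


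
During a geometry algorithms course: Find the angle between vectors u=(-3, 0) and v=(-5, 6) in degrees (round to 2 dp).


u.v = 15, |u| = sqrt(9) = 3, |v| = sqrt(61) = 7.8102
cos(theta) = u.v/(|u||v|) = 15/sqrt(549) = 0.640184
theta = acos(0.640184) = 50.19 degrees

50.19 degrees


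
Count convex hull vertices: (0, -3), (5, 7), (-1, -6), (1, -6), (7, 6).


Convex hull vertices (CCW): (-1, -6), (1, -6), (7, 6), (5, 7), (0, -3)
Count = 5

5


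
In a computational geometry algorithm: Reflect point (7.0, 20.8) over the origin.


Reflection over origin: (x,y) -> (-x,-y)
(7, 20.8) -> (-7, -20.8)

(-7, -20.8)


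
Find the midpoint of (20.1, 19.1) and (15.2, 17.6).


M = ((20.1+15.2)/2, (19.1+17.6)/2)
= (17.65, 18.35)

(17.65, 18.35)


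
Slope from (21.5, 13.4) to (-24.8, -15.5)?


slope = (y2-y1)/(x2-x1) = ((-15.5)-13.4)/((-24.8)-21.5) = (-28.9)/(-46.3) = 0.6242

0.6242


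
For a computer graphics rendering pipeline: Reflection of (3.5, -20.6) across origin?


Reflection over origin: (x,y) -> (-x,-y)
(3.5, -20.6) -> (-3.5, 20.6)

(-3.5, 20.6)


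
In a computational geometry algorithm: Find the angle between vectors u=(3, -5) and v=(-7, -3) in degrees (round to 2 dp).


u.v = -6, |u| = sqrt(34) = 5.831, |v| = sqrt(58) = 7.6158
cos(theta) = u.v/(|u||v|) = -6/sqrt(1972) = -0.135113
theta = acos(-0.135113) = 97.77 degrees

97.77 degrees


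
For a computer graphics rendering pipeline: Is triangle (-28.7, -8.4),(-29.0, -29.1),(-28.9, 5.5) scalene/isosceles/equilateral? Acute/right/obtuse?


Side lengths squared: AB^2=428.58, BC^2=1197.17, CA^2=193.25
Sorted: [193.25, 428.58, 1197.17]
By sides: Scalene, By angles: Obtuse

Scalene, Obtuse


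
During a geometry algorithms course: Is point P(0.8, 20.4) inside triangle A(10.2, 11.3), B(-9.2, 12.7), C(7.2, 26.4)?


Cross products: AB x AP = -163.38, BC x BP = -10.72, CA x CP = -114.64
All same sign? yes

Yes, inside


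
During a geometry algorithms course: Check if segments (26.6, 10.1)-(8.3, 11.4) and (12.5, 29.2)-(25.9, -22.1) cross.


Cross products: d1=467.39, d2=-453.98, d3=-331.2, d4=590.17
d1*d2 < 0 and d3*d4 < 0? yes

Yes, they intersect


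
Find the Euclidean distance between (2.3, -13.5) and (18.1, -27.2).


dx=15.8, dy=-13.7
d^2 = 15.8^2 + (-13.7)^2 = 437.33
d = sqrt(437.33) = 20.9124

20.9124


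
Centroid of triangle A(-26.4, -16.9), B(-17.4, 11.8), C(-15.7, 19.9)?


Centroid = ((x_A+x_B+x_C)/3, (y_A+y_B+y_C)/3)
= (((-26.4)+(-17.4)+(-15.7))/3, ((-16.9)+11.8+19.9)/3)
= (-19.8333, 4.9333)

(-19.8333, 4.9333)


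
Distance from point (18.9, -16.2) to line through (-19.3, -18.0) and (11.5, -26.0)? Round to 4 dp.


|cross product| = 361.04
|line direction| = sqrt(1012.64) = 31.822
Distance = 361.04/sqrt(1012.64) = 11.3456

11.3456


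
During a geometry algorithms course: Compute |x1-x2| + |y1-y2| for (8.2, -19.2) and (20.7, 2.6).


|8.2-20.7| + |(-19.2)-2.6| = 12.5 + 21.8 = 34.3

34.3


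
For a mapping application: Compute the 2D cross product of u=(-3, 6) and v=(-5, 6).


u x v = u_x*v_y - u_y*v_x = (-3)*6 - 6*(-5)
= (-18) - (-30) = 12

12


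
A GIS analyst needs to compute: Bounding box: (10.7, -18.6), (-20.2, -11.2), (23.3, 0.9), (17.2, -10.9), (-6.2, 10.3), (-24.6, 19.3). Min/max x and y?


x range: [-24.6, 23.3]
y range: [-18.6, 19.3]
Bounding box: (-24.6,-18.6) to (23.3,19.3)

(-24.6,-18.6) to (23.3,19.3)


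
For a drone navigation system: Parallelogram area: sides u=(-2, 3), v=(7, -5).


|u x v| = |(-2)*(-5) - 3*7|
= |10 - 21| = 11

11


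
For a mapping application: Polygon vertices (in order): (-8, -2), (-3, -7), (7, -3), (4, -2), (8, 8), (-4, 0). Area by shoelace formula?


Shoelace sum: ((-8)*(-7) - (-3)*(-2)) + ((-3)*(-3) - 7*(-7)) + (7*(-2) - 4*(-3)) + (4*8 - 8*(-2)) + (8*0 - (-4)*8) + ((-4)*(-2) - (-8)*0)
= 194
Area = |194|/2 = 97

97


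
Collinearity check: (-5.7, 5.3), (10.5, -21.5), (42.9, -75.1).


Cross product: (10.5-(-5.7))*((-75.1)-5.3) - ((-21.5)-5.3)*(42.9-(-5.7))
= 0

Yes, collinear


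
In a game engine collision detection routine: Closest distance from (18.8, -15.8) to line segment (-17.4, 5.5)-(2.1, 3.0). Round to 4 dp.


Project P onto AB: t = 1 (clamped to [0,1])
Closest point on segment: (2.1, 3)
Distance: 25.1462

25.1462


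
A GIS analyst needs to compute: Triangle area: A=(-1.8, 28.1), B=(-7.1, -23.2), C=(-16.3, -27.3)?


Area = |x_A(y_B-y_C) + x_B(y_C-y_A) + x_C(y_A-y_B)|/2
= |(-7.38) + 393.34 + (-836.19)|/2
= 450.23/2 = 225.115

225.115


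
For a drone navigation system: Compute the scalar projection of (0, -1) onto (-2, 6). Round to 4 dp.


u.v = -6, |v| = sqrt(40) = 6.3246
Scalar projection = u.v / |v| = -6 / sqrt(40) = -0.9487

-0.9487


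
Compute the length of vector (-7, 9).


|u| = sqrt((-7)^2 + 9^2) = sqrt(130) = 11.4018

11.4018


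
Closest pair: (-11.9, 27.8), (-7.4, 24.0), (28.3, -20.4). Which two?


d(P0,P1) = 5.8898, d(P0,P2) = 62.7637, d(P1,P2) = 56.9724
Closest: P0 and P1

Closest pair: (-11.9, 27.8) and (-7.4, 24.0), distance = 5.8898


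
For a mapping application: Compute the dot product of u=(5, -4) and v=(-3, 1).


u . v = u_x*v_x + u_y*v_y = 5*(-3) + (-4)*1
= (-15) + (-4) = -19

-19


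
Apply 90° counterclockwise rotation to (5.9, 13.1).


90° CCW: (x,y) -> (-y, x)
(5.9,13.1) -> (-13.1, 5.9)

(-13.1, 5.9)


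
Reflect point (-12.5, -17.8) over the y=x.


Reflection over y=x: (x,y) -> (y,x)
(-12.5, -17.8) -> (-17.8, -12.5)

(-17.8, -12.5)


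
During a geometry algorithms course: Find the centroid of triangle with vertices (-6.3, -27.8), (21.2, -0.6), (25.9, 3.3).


Centroid = ((x_A+x_B+x_C)/3, (y_A+y_B+y_C)/3)
= (((-6.3)+21.2+25.9)/3, ((-27.8)+(-0.6)+3.3)/3)
= (13.6, -8.3667)

(13.6, -8.3667)


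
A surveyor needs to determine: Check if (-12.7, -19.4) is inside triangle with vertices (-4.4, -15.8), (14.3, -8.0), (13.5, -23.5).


Cross products: AB x AP = -2.58, BC x BP = -409.38, CA x CP = 128.35
All same sign? no

No, outside


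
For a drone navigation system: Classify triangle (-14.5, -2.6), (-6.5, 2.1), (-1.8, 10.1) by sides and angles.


Side lengths squared: AB^2=86.09, BC^2=86.09, CA^2=322.58
Sorted: [86.09, 86.09, 322.58]
By sides: Isosceles, By angles: Obtuse

Isosceles, Obtuse


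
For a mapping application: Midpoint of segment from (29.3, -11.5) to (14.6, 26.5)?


M = ((29.3+14.6)/2, ((-11.5)+26.5)/2)
= (21.95, 7.5)

(21.95, 7.5)


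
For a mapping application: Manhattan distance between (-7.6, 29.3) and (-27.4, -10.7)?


|(-7.6)-(-27.4)| + |29.3-(-10.7)| = 19.8 + 40 = 59.8

59.8


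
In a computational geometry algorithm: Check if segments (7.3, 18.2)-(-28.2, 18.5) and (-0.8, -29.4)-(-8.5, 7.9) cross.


Cross products: d1=-668.65, d2=653.19, d3=1692.23, d4=370.39
d1*d2 < 0 and d3*d4 < 0? no

No, they don't intersect


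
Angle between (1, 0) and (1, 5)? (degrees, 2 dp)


u.v = 1, |u| = sqrt(1) = 1, |v| = sqrt(26) = 5.099
cos(theta) = u.v/(|u||v|) = 1/sqrt(26) = 0.196116
theta = acos(0.196116) = 78.69 degrees

78.69 degrees


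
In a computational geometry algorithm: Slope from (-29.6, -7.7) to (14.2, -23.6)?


slope = (y2-y1)/(x2-x1) = ((-23.6)-(-7.7))/(14.2-(-29.6)) = (-15.9)/43.8 = -0.363

-0.363


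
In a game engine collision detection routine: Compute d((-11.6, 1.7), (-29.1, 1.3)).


dx=-17.5, dy=-0.4
d^2 = (-17.5)^2 + (-0.4)^2 = 306.41
d = sqrt(306.41) = 17.5046

17.5046


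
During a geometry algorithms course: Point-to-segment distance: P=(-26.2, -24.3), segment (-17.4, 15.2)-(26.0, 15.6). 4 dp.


Project P onto AB: t = 0 (clamped to [0,1])
Closest point on segment: (-17.4, 15.2)
Distance: 40.4684

40.4684


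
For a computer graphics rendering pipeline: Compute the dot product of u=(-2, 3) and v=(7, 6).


u . v = u_x*v_x + u_y*v_y = (-2)*7 + 3*6
= (-14) + 18 = 4

4


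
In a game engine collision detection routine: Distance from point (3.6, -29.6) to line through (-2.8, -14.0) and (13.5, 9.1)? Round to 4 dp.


|cross product| = 402.12
|line direction| = sqrt(799.3) = 28.2719
Distance = 402.12/sqrt(799.3) = 14.2233

14.2233


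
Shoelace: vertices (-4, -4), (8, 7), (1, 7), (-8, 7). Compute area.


Shoelace sum: ((-4)*7 - 8*(-4)) + (8*7 - 1*7) + (1*7 - (-8)*7) + ((-8)*(-4) - (-4)*7)
= 176
Area = |176|/2 = 88

88


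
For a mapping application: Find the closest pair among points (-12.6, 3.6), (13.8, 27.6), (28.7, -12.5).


d(P0,P1) = 35.6786, d(P0,P2) = 44.3272, d(P1,P2) = 42.7787
Closest: P0 and P1

Closest pair: (-12.6, 3.6) and (13.8, 27.6), distance = 35.6786


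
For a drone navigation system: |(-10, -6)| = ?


|u| = sqrt((-10)^2 + (-6)^2) = sqrt(136) = 11.6619

11.6619


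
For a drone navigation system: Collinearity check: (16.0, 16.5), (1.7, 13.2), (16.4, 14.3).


Cross product: (1.7-16)*(14.3-16.5) - (13.2-16.5)*(16.4-16)
= 32.78

No, not collinear


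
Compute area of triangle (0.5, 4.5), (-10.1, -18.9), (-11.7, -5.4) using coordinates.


Area = |x_A(y_B-y_C) + x_B(y_C-y_A) + x_C(y_A-y_B)|/2
= |(-6.75) + 99.99 + (-273.78)|/2
= 180.54/2 = 90.27

90.27


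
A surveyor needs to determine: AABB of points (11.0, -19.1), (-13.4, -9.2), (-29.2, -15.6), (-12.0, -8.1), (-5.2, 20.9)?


x range: [-29.2, 11]
y range: [-19.1, 20.9]
Bounding box: (-29.2,-19.1) to (11,20.9)

(-29.2,-19.1) to (11,20.9)


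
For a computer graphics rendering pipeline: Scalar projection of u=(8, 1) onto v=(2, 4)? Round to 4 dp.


u.v = 20, |v| = sqrt(20) = 4.4721
Scalar projection = u.v / |v| = 20 / sqrt(20) = 4.4721

4.4721


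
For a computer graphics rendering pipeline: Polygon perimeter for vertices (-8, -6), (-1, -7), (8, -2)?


Sides: (-8, -6)->(-1, -7): sqrt(50) = 7.071068, (-1, -7)->(8, -2): sqrt(106) = 10.29563, (8, -2)->(-8, -6): sqrt(272) = 16.492423
Sum = 33.859121
Perimeter = 33.8591

33.8591


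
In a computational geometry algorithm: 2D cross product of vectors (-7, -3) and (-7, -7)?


u x v = u_x*v_y - u_y*v_x = (-7)*(-7) - (-3)*(-7)
= 49 - 21 = 28

28


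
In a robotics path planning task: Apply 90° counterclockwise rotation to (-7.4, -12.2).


90° CCW: (x,y) -> (-y, x)
(-7.4,-12.2) -> (12.2, -7.4)

(12.2, -7.4)


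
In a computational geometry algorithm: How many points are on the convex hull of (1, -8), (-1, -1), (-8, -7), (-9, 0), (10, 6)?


Convex hull vertices (CCW): (-9, 0), (-8, -7), (1, -8), (10, 6)
Count = 4

4


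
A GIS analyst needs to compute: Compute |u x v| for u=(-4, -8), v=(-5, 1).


|u x v| = |(-4)*1 - (-8)*(-5)|
= |(-4) - 40| = 44

44


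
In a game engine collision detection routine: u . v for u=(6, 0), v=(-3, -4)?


u . v = u_x*v_x + u_y*v_y = 6*(-3) + 0*(-4)
= (-18) + 0 = -18

-18


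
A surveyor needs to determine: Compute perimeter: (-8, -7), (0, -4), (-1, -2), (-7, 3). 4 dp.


Sides: (-8, -7)->(0, -4): sqrt(73) = 8.544004, (0, -4)->(-1, -2): sqrt(5) = 2.236068, (-1, -2)->(-7, 3): sqrt(61) = 7.81025, (-7, 3)->(-8, -7): sqrt(101) = 10.049876
Sum = 28.640198
Perimeter = 28.6402

28.6402


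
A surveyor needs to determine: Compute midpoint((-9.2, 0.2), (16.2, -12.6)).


M = (((-9.2)+16.2)/2, (0.2+(-12.6))/2)
= (3.5, -6.2)

(3.5, -6.2)


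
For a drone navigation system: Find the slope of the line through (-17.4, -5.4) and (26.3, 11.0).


slope = (y2-y1)/(x2-x1) = (11-(-5.4))/(26.3-(-17.4)) = 16.4/43.7 = 0.3753

0.3753


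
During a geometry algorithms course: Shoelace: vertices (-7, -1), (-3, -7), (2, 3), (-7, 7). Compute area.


Shoelace sum: ((-7)*(-7) - (-3)*(-1)) + ((-3)*3 - 2*(-7)) + (2*7 - (-7)*3) + ((-7)*(-1) - (-7)*7)
= 142
Area = |142|/2 = 71

71


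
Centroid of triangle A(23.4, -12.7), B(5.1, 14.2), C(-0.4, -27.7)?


Centroid = ((x_A+x_B+x_C)/3, (y_A+y_B+y_C)/3)
= ((23.4+5.1+(-0.4))/3, ((-12.7)+14.2+(-27.7))/3)
= (9.3667, -8.7333)

(9.3667, -8.7333)


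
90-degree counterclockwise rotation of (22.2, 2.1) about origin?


90° CCW: (x,y) -> (-y, x)
(22.2,2.1) -> (-2.1, 22.2)

(-2.1, 22.2)


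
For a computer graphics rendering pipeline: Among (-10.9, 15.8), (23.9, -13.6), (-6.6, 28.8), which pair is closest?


d(P0,P1) = 45.5566, d(P0,P2) = 13.6927, d(P1,P2) = 52.2304
Closest: P0 and P2

Closest pair: (-10.9, 15.8) and (-6.6, 28.8), distance = 13.6927


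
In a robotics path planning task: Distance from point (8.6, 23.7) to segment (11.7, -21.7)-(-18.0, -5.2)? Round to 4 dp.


Project P onto AB: t = 0.7287 (clamped to [0,1])
Closest point on segment: (-9.9425, -9.6764)
Distance: 38.1812

38.1812


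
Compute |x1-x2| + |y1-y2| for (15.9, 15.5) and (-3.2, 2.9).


|15.9-(-3.2)| + |15.5-2.9| = 19.1 + 12.6 = 31.7

31.7


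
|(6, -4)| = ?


|u| = sqrt(6^2 + (-4)^2) = sqrt(52) = 7.2111

7.2111


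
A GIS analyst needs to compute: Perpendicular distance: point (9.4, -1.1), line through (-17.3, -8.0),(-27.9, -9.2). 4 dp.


|cross product| = 41.1
|line direction| = sqrt(113.8) = 10.6677
Distance = 41.1/sqrt(113.8) = 3.8527

3.8527


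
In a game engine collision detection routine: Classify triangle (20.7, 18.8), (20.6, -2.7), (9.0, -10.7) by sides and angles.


Side lengths squared: AB^2=462.26, BC^2=198.56, CA^2=1007.14
Sorted: [198.56, 462.26, 1007.14]
By sides: Scalene, By angles: Obtuse

Scalene, Obtuse


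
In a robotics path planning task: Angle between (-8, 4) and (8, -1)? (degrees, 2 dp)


u.v = -68, |u| = sqrt(80) = 8.9443, |v| = sqrt(65) = 8.0623
cos(theta) = u.v/(|u||v|) = -68/sqrt(5200) = -0.94299
theta = acos(-0.94299) = 160.56 degrees

160.56 degrees


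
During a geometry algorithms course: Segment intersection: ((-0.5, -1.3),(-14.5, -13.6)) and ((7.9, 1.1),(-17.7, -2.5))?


Cross products: d1=31.2, d2=295.68, d3=69.72, d4=-194.76
d1*d2 < 0 and d3*d4 < 0? no

No, they don't intersect


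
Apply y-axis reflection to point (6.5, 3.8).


Reflection over y-axis: (x,y) -> (-x,y)
(6.5, 3.8) -> (-6.5, 3.8)

(-6.5, 3.8)


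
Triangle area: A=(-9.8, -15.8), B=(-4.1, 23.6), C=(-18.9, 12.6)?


Area = |x_A(y_B-y_C) + x_B(y_C-y_A) + x_C(y_A-y_B)|/2
= |(-107.8) + (-116.44) + 744.66|/2
= 520.42/2 = 260.21

260.21


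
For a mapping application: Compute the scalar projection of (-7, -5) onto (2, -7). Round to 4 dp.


u.v = 21, |v| = sqrt(53) = 7.2801
Scalar projection = u.v / |v| = 21 / sqrt(53) = 2.8846

2.8846


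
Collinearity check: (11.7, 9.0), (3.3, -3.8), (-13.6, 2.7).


Cross product: (3.3-11.7)*(2.7-9) - ((-3.8)-9)*((-13.6)-11.7)
= -270.92

No, not collinear


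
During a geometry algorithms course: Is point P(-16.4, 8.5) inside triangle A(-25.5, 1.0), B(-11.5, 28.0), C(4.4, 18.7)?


Cross products: AB x AP = -140.7, BC x BP = -355.62, CA x CP = -63.18
All same sign? yes

Yes, inside


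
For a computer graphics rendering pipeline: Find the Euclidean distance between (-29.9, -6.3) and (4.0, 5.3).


dx=33.9, dy=11.6
d^2 = 33.9^2 + 11.6^2 = 1283.77
d = sqrt(1283.77) = 35.8297

35.8297


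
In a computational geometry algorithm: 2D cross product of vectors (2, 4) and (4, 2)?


u x v = u_x*v_y - u_y*v_x = 2*2 - 4*4
= 4 - 16 = -12

-12


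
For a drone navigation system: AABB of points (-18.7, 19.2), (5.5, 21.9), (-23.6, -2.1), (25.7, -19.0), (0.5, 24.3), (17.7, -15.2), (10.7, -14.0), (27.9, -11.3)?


x range: [-23.6, 27.9]
y range: [-19, 24.3]
Bounding box: (-23.6,-19) to (27.9,24.3)

(-23.6,-19) to (27.9,24.3)


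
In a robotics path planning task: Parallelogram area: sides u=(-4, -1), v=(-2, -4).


|u x v| = |(-4)*(-4) - (-1)*(-2)|
= |16 - 2| = 14

14


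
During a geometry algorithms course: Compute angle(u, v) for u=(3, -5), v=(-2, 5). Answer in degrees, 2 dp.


u.v = -31, |u| = sqrt(34) = 5.831, |v| = sqrt(29) = 5.3852
cos(theta) = u.v/(|u||v|) = -31/sqrt(986) = -0.987241
theta = acos(-0.987241) = 170.84 degrees

170.84 degrees


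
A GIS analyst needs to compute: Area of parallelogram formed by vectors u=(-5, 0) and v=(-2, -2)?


|u x v| = |(-5)*(-2) - 0*(-2)|
= |10 - 0| = 10

10


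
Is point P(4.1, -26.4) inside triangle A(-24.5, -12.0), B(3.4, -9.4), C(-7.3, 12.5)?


Cross products: AB x AP = -476.12, BC x BP = 166.57, CA x CP = 948.38
All same sign? no

No, outside


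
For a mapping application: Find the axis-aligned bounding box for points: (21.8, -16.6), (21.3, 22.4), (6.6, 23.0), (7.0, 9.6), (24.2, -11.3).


x range: [6.6, 24.2]
y range: [-16.6, 23]
Bounding box: (6.6,-16.6) to (24.2,23)

(6.6,-16.6) to (24.2,23)


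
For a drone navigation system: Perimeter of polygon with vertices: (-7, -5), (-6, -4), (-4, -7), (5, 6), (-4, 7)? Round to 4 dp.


Sides: (-7, -5)->(-6, -4): sqrt(2) = 1.414214, (-6, -4)->(-4, -7): sqrt(13) = 3.605551, (-4, -7)->(5, 6): sqrt(250) = 15.811388, (5, 6)->(-4, 7): sqrt(82) = 9.055385, (-4, 7)->(-7, -5): sqrt(153) = 12.369317
Sum = 42.255855
Perimeter = 42.2559

42.2559


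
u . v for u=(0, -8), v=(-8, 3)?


u . v = u_x*v_x + u_y*v_y = 0*(-8) + (-8)*3
= 0 + (-24) = -24

-24


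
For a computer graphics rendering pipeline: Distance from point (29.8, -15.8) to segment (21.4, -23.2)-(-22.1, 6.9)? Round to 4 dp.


Project P onto AB: t = 0 (clamped to [0,1])
Closest point on segment: (21.4, -23.2)
Distance: 11.1946

11.1946


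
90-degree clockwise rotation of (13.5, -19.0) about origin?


90° CW: (x,y) -> (y, -x)
(13.5,-19) -> (-19, -13.5)

(-19, -13.5)


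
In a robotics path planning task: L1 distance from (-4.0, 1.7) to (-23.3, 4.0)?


|(-4)-(-23.3)| + |1.7-4| = 19.3 + 2.3 = 21.6

21.6


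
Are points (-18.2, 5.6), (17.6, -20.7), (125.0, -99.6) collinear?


Cross product: (17.6-(-18.2))*((-99.6)-5.6) - ((-20.7)-5.6)*(125-(-18.2))
= 0

Yes, collinear


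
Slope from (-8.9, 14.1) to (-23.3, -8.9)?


slope = (y2-y1)/(x2-x1) = ((-8.9)-14.1)/((-23.3)-(-8.9)) = (-23)/(-14.4) = 1.5972

1.5972


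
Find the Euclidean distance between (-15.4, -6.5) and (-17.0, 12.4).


dx=-1.6, dy=18.9
d^2 = (-1.6)^2 + 18.9^2 = 359.77
d = sqrt(359.77) = 18.9676

18.9676


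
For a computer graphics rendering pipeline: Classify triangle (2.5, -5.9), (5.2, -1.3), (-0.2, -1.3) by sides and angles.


Side lengths squared: AB^2=28.45, BC^2=29.16, CA^2=28.45
Sorted: [28.45, 28.45, 29.16]
By sides: Isosceles, By angles: Acute

Isosceles, Acute


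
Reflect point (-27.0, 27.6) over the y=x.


Reflection over y=x: (x,y) -> (y,x)
(-27, 27.6) -> (27.6, -27)

(27.6, -27)


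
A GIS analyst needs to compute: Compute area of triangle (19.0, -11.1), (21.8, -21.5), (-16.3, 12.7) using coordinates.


Area = |x_A(y_B-y_C) + x_B(y_C-y_A) + x_C(y_A-y_B)|/2
= |(-649.8) + 518.84 + (-169.52)|/2
= 300.48/2 = 150.24

150.24


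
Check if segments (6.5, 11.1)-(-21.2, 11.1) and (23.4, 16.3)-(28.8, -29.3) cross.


Cross products: d1=-798.72, d2=-2061.84, d3=-144.04, d4=1119.08
d1*d2 < 0 and d3*d4 < 0? no

No, they don't intersect


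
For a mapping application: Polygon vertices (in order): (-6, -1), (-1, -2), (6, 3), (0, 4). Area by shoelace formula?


Shoelace sum: ((-6)*(-2) - (-1)*(-1)) + ((-1)*3 - 6*(-2)) + (6*4 - 0*3) + (0*(-1) - (-6)*4)
= 68
Area = |68|/2 = 34

34


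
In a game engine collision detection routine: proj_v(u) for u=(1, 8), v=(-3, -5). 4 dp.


u.v = -43, |v| = sqrt(34) = 5.831
Scalar projection = u.v / |v| = -43 / sqrt(34) = -7.3744

-7.3744


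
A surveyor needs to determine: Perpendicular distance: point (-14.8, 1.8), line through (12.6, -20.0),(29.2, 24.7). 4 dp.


|cross product| = 1586.66
|line direction| = sqrt(2273.65) = 47.6828
Distance = 1586.66/sqrt(2273.65) = 33.2753

33.2753


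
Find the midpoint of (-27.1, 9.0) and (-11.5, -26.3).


M = (((-27.1)+(-11.5))/2, (9+(-26.3))/2)
= (-19.3, -8.65)

(-19.3, -8.65)


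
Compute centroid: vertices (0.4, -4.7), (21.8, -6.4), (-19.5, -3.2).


Centroid = ((x_A+x_B+x_C)/3, (y_A+y_B+y_C)/3)
= ((0.4+21.8+(-19.5))/3, ((-4.7)+(-6.4)+(-3.2))/3)
= (0.9, -4.7667)

(0.9, -4.7667)


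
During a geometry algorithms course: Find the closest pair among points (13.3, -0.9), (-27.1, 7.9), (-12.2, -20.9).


d(P0,P1) = 41.3473, d(P0,P2) = 32.4076, d(P1,P2) = 32.4261
Closest: P0 and P2

Closest pair: (13.3, -0.9) and (-12.2, -20.9), distance = 32.4076


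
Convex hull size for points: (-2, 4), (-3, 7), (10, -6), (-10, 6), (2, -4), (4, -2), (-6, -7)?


Convex hull vertices (CCW): (-10, 6), (-6, -7), (10, -6), (-3, 7)
Count = 4

4


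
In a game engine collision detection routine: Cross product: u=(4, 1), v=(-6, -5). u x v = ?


u x v = u_x*v_y - u_y*v_x = 4*(-5) - 1*(-6)
= (-20) - (-6) = -14

-14


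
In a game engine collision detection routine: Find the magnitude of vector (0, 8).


|u| = sqrt(0^2 + 8^2) = sqrt(64) = 8

8


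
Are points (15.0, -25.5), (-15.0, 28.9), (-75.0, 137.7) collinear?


Cross product: ((-15)-15)*(137.7-(-25.5)) - (28.9-(-25.5))*((-75)-15)
= 0

Yes, collinear


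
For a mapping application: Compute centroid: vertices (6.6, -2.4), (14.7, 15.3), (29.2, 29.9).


Centroid = ((x_A+x_B+x_C)/3, (y_A+y_B+y_C)/3)
= ((6.6+14.7+29.2)/3, ((-2.4)+15.3+29.9)/3)
= (16.8333, 14.2667)

(16.8333, 14.2667)


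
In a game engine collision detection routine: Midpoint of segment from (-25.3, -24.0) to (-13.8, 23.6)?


M = (((-25.3)+(-13.8))/2, ((-24)+23.6)/2)
= (-19.55, -0.2)

(-19.55, -0.2)


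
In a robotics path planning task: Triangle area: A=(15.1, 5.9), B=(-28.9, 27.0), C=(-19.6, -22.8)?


Area = |x_A(y_B-y_C) + x_B(y_C-y_A) + x_C(y_A-y_B)|/2
= |751.98 + 829.43 + 413.56|/2
= 1994.97/2 = 997.485

997.485


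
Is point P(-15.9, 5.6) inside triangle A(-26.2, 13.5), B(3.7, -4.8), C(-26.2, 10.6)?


Cross products: AB x AP = -47.72, BC x BP = -9.12, CA x CP = -29.87
All same sign? yes

Yes, inside


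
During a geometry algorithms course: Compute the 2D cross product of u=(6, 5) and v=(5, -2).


u x v = u_x*v_y - u_y*v_x = 6*(-2) - 5*5
= (-12) - 25 = -37

-37


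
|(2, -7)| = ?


|u| = sqrt(2^2 + (-7)^2) = sqrt(53) = 7.2801

7.2801


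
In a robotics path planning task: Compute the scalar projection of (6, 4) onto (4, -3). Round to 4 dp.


u.v = 12, |v| = sqrt(25) = 5
Scalar projection = u.v / |v| = 12 / sqrt(25) = 2.4

2.4


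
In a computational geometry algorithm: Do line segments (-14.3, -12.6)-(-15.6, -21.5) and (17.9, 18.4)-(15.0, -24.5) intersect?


Cross products: d1=-1291.48, d2=-1321.44, d3=246.28, d4=276.24
d1*d2 < 0 and d3*d4 < 0? no

No, they don't intersect


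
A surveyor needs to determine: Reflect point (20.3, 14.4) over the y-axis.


Reflection over y-axis: (x,y) -> (-x,y)
(20.3, 14.4) -> (-20.3, 14.4)

(-20.3, 14.4)


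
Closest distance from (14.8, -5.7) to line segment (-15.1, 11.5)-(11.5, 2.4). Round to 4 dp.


Project P onto AB: t = 1 (clamped to [0,1])
Closest point on segment: (11.5, 2.4)
Distance: 8.7464

8.7464


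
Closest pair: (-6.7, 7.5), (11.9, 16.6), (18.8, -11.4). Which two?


d(P0,P1) = 20.7068, d(P0,P2) = 31.7405, d(P1,P2) = 28.8376
Closest: P0 and P1

Closest pair: (-6.7, 7.5) and (11.9, 16.6), distance = 20.7068


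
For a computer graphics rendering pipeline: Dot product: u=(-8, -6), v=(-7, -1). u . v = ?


u . v = u_x*v_x + u_y*v_y = (-8)*(-7) + (-6)*(-1)
= 56 + 6 = 62

62


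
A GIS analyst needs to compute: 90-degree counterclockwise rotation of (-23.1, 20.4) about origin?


90° CCW: (x,y) -> (-y, x)
(-23.1,20.4) -> (-20.4, -23.1)

(-20.4, -23.1)


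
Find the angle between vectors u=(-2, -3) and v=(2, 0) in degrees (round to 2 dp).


u.v = -4, |u| = sqrt(13) = 3.6056, |v| = sqrt(4) = 2
cos(theta) = u.v/(|u||v|) = -4/sqrt(52) = -0.5547
theta = acos(-0.5547) = 123.69 degrees

123.69 degrees


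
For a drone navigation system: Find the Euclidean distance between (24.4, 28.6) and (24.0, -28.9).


dx=-0.4, dy=-57.5
d^2 = (-0.4)^2 + (-57.5)^2 = 3306.41
d = sqrt(3306.41) = 57.5014

57.5014


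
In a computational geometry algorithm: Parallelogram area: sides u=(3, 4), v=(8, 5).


|u x v| = |3*5 - 4*8|
= |15 - 32| = 17

17


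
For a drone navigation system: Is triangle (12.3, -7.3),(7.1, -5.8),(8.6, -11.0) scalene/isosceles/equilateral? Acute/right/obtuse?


Side lengths squared: AB^2=29.29, BC^2=29.29, CA^2=27.38
Sorted: [27.38, 29.29, 29.29]
By sides: Isosceles, By angles: Acute

Isosceles, Acute


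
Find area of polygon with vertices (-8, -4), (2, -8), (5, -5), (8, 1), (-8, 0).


Shoelace sum: ((-8)*(-8) - 2*(-4)) + (2*(-5) - 5*(-8)) + (5*1 - 8*(-5)) + (8*0 - (-8)*1) + ((-8)*(-4) - (-8)*0)
= 187
Area = |187|/2 = 93.5

93.5


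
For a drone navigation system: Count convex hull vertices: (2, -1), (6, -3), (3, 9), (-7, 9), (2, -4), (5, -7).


Convex hull vertices (CCW): (-7, 9), (2, -4), (5, -7), (6, -3), (3, 9)
Count = 5

5


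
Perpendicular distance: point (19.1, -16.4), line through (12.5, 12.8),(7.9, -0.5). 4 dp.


|cross product| = 222.1
|line direction| = sqrt(198.05) = 14.073
Distance = 222.1/sqrt(198.05) = 15.782

15.782


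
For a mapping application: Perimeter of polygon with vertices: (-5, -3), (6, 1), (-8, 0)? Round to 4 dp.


Sides: (-5, -3)->(6, 1): sqrt(137) = 11.7047, (6, 1)->(-8, 0): sqrt(197) = 14.035669, (-8, 0)->(-5, -3): sqrt(18) = 4.242641
Sum = 29.98301
Perimeter = 29.983

29.983


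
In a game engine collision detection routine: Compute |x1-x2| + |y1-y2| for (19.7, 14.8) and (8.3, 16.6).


|19.7-8.3| + |14.8-16.6| = 11.4 + 1.8 = 13.2

13.2


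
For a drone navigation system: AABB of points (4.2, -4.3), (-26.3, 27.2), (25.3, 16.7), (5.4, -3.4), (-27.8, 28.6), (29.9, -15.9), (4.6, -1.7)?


x range: [-27.8, 29.9]
y range: [-15.9, 28.6]
Bounding box: (-27.8,-15.9) to (29.9,28.6)

(-27.8,-15.9) to (29.9,28.6)


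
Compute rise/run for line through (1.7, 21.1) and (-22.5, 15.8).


slope = (y2-y1)/(x2-x1) = (15.8-21.1)/((-22.5)-1.7) = (-5.3)/(-24.2) = 0.219

0.219


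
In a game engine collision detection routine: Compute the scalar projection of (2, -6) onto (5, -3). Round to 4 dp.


u.v = 28, |v| = sqrt(34) = 5.831
Scalar projection = u.v / |v| = 28 / sqrt(34) = 4.802

4.802


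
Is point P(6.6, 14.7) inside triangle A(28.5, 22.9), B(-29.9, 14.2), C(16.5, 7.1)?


Cross products: AB x AP = 288.35, BC x BP = 282.35, CA x CP = 247.62
All same sign? yes

Yes, inside


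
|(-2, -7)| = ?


|u| = sqrt((-2)^2 + (-7)^2) = sqrt(53) = 7.2801

7.2801


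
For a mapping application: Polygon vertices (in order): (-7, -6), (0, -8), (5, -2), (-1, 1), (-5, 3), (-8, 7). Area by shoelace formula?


Shoelace sum: ((-7)*(-8) - 0*(-6)) + (0*(-2) - 5*(-8)) + (5*1 - (-1)*(-2)) + ((-1)*3 - (-5)*1) + ((-5)*7 - (-8)*3) + ((-8)*(-6) - (-7)*7)
= 187
Area = |187|/2 = 93.5

93.5


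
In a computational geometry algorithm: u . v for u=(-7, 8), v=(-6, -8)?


u . v = u_x*v_x + u_y*v_y = (-7)*(-6) + 8*(-8)
= 42 + (-64) = -22

-22


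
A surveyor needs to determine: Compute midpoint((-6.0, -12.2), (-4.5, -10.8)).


M = (((-6)+(-4.5))/2, ((-12.2)+(-10.8))/2)
= (-5.25, -11.5)

(-5.25, -11.5)


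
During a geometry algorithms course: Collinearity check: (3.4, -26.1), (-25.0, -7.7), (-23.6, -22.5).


Cross product: ((-25)-3.4)*((-22.5)-(-26.1)) - ((-7.7)-(-26.1))*((-23.6)-3.4)
= 394.56

No, not collinear


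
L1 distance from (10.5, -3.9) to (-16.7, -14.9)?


|10.5-(-16.7)| + |(-3.9)-(-14.9)| = 27.2 + 11 = 38.2

38.2


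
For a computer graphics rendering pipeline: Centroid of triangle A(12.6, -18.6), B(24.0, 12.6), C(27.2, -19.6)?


Centroid = ((x_A+x_B+x_C)/3, (y_A+y_B+y_C)/3)
= ((12.6+24+27.2)/3, ((-18.6)+12.6+(-19.6))/3)
= (21.2667, -8.5333)

(21.2667, -8.5333)


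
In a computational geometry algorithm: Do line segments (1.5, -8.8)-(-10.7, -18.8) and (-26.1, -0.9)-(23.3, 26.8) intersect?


Cross products: d1=-1154.78, d2=-1310.84, d3=-372.38, d4=-216.32
d1*d2 < 0 and d3*d4 < 0? no

No, they don't intersect
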